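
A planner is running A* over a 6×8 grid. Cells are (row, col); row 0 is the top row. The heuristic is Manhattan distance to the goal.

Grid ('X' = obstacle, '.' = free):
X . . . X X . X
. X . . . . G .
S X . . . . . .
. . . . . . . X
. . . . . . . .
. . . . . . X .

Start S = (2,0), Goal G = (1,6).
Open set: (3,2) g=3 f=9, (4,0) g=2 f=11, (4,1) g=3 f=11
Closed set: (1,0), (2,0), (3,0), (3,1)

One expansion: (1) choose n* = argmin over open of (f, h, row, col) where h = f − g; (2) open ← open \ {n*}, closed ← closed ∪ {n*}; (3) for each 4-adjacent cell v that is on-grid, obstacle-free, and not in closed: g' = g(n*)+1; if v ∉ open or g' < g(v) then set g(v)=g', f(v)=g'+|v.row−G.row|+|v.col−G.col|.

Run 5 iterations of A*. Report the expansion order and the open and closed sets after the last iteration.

step 1: expand (3,2) (f=9, h=6) → closed; open now [(2,2) g=4 f=9, (3,3) g=4 f=9, (4,0) g=2 f=11, (4,1) g=3 f=11, (4,2) g=4 f=11]
step 2: expand (2,2) (f=9, h=5) → closed; open now [(1,2) g=5 f=9, (2,3) g=5 f=9, (3,3) g=4 f=9, (4,0) g=2 f=11, (4,1) g=3 f=11, (4,2) g=4 f=11]
step 3: expand (1,2) (f=9, h=4) → closed; open now [(0,2) g=6 f=11, (1,3) g=6 f=9, (2,3) g=5 f=9, (3,3) g=4 f=9, (4,0) g=2 f=11, (4,1) g=3 f=11, (4,2) g=4 f=11]
step 4: expand (1,3) (f=9, h=3) → closed; open now [(0,2) g=6 f=11, (0,3) g=7 f=11, (1,4) g=7 f=9, (2,3) g=5 f=9, (3,3) g=4 f=9, (4,0) g=2 f=11, (4,1) g=3 f=11, (4,2) g=4 f=11]
step 5: expand (1,4) (f=9, h=2) → closed; open now [(0,2) g=6 f=11, (0,3) g=7 f=11, (1,5) g=8 f=9, (2,3) g=5 f=9, (2,4) g=8 f=11, (3,3) g=4 f=9, (4,0) g=2 f=11, (4,1) g=3 f=11, (4,2) g=4 f=11]

order=[(3,2) → (2,2) → (1,2) → (1,3) → (1,4)]; open=[(0,2) g=6 f=11, (0,3) g=7 f=11, (1,5) g=8 f=9, (2,3) g=5 f=9, (2,4) g=8 f=11, (3,3) g=4 f=9, (4,0) g=2 f=11, (4,1) g=3 f=11, (4,2) g=4 f=11]; closed=[(1,0), (1,2), (1,3), (1,4), (2,0), (2,2), (3,0), (3,1), (3,2)]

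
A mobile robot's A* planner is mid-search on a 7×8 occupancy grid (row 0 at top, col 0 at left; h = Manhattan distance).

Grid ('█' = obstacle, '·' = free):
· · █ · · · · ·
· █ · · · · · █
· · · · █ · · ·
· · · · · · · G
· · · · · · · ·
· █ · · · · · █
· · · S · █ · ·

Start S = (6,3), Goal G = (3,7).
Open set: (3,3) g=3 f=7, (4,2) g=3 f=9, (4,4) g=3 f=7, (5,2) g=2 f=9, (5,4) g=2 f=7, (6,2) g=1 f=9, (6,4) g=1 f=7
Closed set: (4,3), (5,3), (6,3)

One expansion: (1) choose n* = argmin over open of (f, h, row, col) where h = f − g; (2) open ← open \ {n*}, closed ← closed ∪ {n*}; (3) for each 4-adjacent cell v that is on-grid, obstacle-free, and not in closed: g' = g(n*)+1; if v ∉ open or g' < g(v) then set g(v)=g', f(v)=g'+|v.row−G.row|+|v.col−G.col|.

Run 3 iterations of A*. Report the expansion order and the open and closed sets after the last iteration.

order=[(3,3) → (3,4) → (3,5)]; open=[(2,3) g=4 f=9, (2,5) g=6 f=9, (3,2) g=4 f=9, (3,6) g=6 f=7, (4,2) g=3 f=9, (4,4) g=3 f=7, (4,5) g=6 f=9, (5,2) g=2 f=9, (5,4) g=2 f=7, (6,2) g=1 f=9, (6,4) g=1 f=7]; closed=[(3,3), (3,4), (3,5), (4,3), (5,3), (6,3)]

step 1: expand (3,3) (f=7, h=4) → closed; open now [(2,3) g=4 f=9, (3,2) g=4 f=9, (3,4) g=4 f=7, (4,2) g=3 f=9, (4,4) g=3 f=7, (5,2) g=2 f=9, (5,4) g=2 f=7, (6,2) g=1 f=9, (6,4) g=1 f=7]
step 2: expand (3,4) (f=7, h=3) → closed; open now [(2,3) g=4 f=9, (3,2) g=4 f=9, (3,5) g=5 f=7, (4,2) g=3 f=9, (4,4) g=3 f=7, (5,2) g=2 f=9, (5,4) g=2 f=7, (6,2) g=1 f=9, (6,4) g=1 f=7]
step 3: expand (3,5) (f=7, h=2) → closed; open now [(2,3) g=4 f=9, (2,5) g=6 f=9, (3,2) g=4 f=9, (3,6) g=6 f=7, (4,2) g=3 f=9, (4,4) g=3 f=7, (4,5) g=6 f=9, (5,2) g=2 f=9, (5,4) g=2 f=7, (6,2) g=1 f=9, (6,4) g=1 f=7]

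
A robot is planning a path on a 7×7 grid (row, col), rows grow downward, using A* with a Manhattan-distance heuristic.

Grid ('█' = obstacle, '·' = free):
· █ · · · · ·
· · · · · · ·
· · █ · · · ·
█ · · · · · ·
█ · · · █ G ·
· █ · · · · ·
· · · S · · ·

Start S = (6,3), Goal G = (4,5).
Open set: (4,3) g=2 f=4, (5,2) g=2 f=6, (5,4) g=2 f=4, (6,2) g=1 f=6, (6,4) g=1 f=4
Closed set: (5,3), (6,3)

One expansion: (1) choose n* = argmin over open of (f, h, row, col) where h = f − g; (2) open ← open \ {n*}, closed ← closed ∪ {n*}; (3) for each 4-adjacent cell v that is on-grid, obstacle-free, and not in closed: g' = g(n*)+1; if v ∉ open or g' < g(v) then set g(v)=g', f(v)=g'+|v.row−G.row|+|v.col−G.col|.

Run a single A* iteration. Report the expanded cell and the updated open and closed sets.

step 1: expand (4,3) (f=4, h=2) → closed; open now [(3,3) g=3 f=6, (4,2) g=3 f=6, (5,2) g=2 f=6, (5,4) g=2 f=4, (6,2) g=1 f=6, (6,4) g=1 f=4]

expanded=(4,3); open=[(3,3) g=3 f=6, (4,2) g=3 f=6, (5,2) g=2 f=6, (5,4) g=2 f=4, (6,2) g=1 f=6, (6,4) g=1 f=4]; closed=[(4,3), (5,3), (6,3)]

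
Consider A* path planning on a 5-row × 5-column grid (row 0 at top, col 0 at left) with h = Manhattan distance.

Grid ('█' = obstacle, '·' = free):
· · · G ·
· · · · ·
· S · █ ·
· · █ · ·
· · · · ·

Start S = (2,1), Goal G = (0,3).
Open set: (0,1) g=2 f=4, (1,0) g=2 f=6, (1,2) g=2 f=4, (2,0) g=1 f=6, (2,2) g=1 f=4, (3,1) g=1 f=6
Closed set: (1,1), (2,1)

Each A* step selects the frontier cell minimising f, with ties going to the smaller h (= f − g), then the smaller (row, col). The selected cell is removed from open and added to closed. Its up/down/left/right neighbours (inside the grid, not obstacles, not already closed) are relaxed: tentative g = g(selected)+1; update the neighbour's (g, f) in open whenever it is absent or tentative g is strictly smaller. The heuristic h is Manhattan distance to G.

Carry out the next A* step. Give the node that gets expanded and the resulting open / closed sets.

expanded=(0,1); open=[(0,0) g=3 f=6, (0,2) g=3 f=4, (1,0) g=2 f=6, (1,2) g=2 f=4, (2,0) g=1 f=6, (2,2) g=1 f=4, (3,1) g=1 f=6]; closed=[(0,1), (1,1), (2,1)]

step 1: expand (0,1) (f=4, h=2) → closed; open now [(0,0) g=3 f=6, (0,2) g=3 f=4, (1,0) g=2 f=6, (1,2) g=2 f=4, (2,0) g=1 f=6, (2,2) g=1 f=4, (3,1) g=1 f=6]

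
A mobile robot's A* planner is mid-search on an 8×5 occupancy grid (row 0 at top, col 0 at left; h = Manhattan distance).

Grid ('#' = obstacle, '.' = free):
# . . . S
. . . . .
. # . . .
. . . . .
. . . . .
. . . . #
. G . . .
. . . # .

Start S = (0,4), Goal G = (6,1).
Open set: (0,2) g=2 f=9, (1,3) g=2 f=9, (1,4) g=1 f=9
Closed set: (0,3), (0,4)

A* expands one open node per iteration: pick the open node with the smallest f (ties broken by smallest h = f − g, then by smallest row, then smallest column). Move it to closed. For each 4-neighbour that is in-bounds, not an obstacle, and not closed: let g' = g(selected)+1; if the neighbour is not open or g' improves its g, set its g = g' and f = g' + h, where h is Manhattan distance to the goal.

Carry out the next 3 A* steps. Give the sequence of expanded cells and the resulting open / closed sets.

step 1: expand (0,2) (f=9, h=7) → closed; open now [(0,1) g=3 f=9, (1,2) g=3 f=9, (1,3) g=2 f=9, (1,4) g=1 f=9]
step 2: expand (0,1) (f=9, h=6) → closed; open now [(1,1) g=4 f=9, (1,2) g=3 f=9, (1,3) g=2 f=9, (1,4) g=1 f=9]
step 3: expand (1,1) (f=9, h=5) → closed; open now [(1,0) g=5 f=11, (1,2) g=3 f=9, (1,3) g=2 f=9, (1,4) g=1 f=9]

order=[(0,2) → (0,1) → (1,1)]; open=[(1,0) g=5 f=11, (1,2) g=3 f=9, (1,3) g=2 f=9, (1,4) g=1 f=9]; closed=[(0,1), (0,2), (0,3), (0,4), (1,1)]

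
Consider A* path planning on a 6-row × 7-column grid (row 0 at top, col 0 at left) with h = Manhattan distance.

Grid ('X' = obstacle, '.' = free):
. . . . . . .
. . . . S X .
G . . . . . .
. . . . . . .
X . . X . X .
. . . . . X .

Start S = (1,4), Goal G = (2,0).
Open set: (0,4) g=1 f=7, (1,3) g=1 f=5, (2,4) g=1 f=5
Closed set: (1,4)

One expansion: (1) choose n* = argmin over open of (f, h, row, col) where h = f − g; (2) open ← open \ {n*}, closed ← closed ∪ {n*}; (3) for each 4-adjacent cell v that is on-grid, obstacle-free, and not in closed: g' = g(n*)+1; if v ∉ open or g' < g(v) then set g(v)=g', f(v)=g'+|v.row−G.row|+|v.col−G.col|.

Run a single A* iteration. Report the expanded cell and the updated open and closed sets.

step 1: expand (1,3) (f=5, h=4) → closed; open now [(0,3) g=2 f=7, (0,4) g=1 f=7, (1,2) g=2 f=5, (2,3) g=2 f=5, (2,4) g=1 f=5]

expanded=(1,3); open=[(0,3) g=2 f=7, (0,4) g=1 f=7, (1,2) g=2 f=5, (2,3) g=2 f=5, (2,4) g=1 f=5]; closed=[(1,3), (1,4)]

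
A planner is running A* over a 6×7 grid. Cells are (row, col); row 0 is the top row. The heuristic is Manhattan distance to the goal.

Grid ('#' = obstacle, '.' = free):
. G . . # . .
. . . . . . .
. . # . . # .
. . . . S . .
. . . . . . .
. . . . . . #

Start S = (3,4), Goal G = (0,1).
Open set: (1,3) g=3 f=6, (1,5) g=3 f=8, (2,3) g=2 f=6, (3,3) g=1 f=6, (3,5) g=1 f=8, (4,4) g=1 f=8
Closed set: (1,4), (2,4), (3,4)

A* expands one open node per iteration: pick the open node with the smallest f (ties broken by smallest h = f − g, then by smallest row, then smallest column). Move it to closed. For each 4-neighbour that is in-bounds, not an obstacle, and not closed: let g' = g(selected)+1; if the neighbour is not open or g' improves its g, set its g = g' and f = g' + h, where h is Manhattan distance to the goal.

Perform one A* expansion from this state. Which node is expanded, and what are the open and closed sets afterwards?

step 1: expand (1,3) (f=6, h=3) → closed; open now [(0,3) g=4 f=6, (1,2) g=4 f=6, (1,5) g=3 f=8, (2,3) g=2 f=6, (3,3) g=1 f=6, (3,5) g=1 f=8, (4,4) g=1 f=8]

expanded=(1,3); open=[(0,3) g=4 f=6, (1,2) g=4 f=6, (1,5) g=3 f=8, (2,3) g=2 f=6, (3,3) g=1 f=6, (3,5) g=1 f=8, (4,4) g=1 f=8]; closed=[(1,3), (1,4), (2,4), (3,4)]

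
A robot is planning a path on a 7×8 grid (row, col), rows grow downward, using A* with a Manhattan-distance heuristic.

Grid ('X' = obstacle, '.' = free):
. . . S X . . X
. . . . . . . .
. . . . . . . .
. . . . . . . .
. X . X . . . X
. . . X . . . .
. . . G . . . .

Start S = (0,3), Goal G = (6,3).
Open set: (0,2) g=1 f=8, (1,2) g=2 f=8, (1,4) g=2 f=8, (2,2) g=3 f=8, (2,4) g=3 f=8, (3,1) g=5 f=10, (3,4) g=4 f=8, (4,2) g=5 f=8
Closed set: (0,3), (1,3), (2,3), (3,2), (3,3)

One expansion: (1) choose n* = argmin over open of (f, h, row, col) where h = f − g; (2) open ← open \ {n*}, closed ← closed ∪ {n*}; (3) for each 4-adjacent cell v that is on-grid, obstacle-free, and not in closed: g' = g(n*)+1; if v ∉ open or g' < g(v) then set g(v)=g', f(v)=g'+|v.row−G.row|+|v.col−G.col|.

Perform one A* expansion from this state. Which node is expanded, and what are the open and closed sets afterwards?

expanded=(4,2); open=[(0,2) g=1 f=8, (1,2) g=2 f=8, (1,4) g=2 f=8, (2,2) g=3 f=8, (2,4) g=3 f=8, (3,1) g=5 f=10, (3,4) g=4 f=8, (5,2) g=6 f=8]; closed=[(0,3), (1,3), (2,3), (3,2), (3,3), (4,2)]

step 1: expand (4,2) (f=8, h=3) → closed; open now [(0,2) g=1 f=8, (1,2) g=2 f=8, (1,4) g=2 f=8, (2,2) g=3 f=8, (2,4) g=3 f=8, (3,1) g=5 f=10, (3,4) g=4 f=8, (5,2) g=6 f=8]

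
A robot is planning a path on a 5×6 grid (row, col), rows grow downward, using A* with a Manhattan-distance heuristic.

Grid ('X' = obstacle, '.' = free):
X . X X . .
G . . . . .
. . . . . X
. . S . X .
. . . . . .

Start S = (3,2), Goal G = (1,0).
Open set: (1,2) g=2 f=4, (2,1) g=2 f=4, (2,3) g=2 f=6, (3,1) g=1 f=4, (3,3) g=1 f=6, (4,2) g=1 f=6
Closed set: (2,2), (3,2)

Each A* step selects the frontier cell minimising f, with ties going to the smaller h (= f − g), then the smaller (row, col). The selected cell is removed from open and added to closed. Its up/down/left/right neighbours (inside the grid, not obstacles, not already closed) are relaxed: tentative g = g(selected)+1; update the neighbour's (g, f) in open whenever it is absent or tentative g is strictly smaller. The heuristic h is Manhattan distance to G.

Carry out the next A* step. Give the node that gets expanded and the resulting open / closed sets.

step 1: expand (1,2) (f=4, h=2) → closed; open now [(1,1) g=3 f=4, (1,3) g=3 f=6, (2,1) g=2 f=4, (2,3) g=2 f=6, (3,1) g=1 f=4, (3,3) g=1 f=6, (4,2) g=1 f=6]

expanded=(1,2); open=[(1,1) g=3 f=4, (1,3) g=3 f=6, (2,1) g=2 f=4, (2,3) g=2 f=6, (3,1) g=1 f=4, (3,3) g=1 f=6, (4,2) g=1 f=6]; closed=[(1,2), (2,2), (3,2)]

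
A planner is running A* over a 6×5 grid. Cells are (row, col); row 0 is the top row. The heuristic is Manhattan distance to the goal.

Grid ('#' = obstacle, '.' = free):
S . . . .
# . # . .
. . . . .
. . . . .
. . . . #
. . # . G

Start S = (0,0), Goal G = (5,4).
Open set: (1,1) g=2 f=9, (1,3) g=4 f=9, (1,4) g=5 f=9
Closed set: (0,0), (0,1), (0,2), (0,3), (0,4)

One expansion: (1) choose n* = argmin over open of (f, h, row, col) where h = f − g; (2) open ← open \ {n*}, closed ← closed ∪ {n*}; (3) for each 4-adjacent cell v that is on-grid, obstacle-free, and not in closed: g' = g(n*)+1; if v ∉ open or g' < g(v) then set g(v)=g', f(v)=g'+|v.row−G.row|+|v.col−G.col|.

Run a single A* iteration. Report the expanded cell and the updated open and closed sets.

step 1: expand (1,4) (f=9, h=4) → closed; open now [(1,1) g=2 f=9, (1,3) g=4 f=9, (2,4) g=6 f=9]

expanded=(1,4); open=[(1,1) g=2 f=9, (1,3) g=4 f=9, (2,4) g=6 f=9]; closed=[(0,0), (0,1), (0,2), (0,3), (0,4), (1,4)]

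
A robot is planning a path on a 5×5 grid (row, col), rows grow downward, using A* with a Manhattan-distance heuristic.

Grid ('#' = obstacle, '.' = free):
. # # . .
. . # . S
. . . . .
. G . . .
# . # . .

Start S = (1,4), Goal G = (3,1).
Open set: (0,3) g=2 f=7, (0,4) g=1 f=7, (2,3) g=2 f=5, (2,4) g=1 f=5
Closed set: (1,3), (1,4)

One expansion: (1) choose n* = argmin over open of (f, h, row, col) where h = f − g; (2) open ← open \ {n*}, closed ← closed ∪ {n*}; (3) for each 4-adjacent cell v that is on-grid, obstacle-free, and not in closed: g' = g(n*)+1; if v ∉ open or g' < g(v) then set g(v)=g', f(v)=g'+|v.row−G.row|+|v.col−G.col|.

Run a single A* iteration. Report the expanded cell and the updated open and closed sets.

step 1: expand (2,3) (f=5, h=3) → closed; open now [(0,3) g=2 f=7, (0,4) g=1 f=7, (2,2) g=3 f=5, (2,4) g=1 f=5, (3,3) g=3 f=5]

expanded=(2,3); open=[(0,3) g=2 f=7, (0,4) g=1 f=7, (2,2) g=3 f=5, (2,4) g=1 f=5, (3,3) g=3 f=5]; closed=[(1,3), (1,4), (2,3)]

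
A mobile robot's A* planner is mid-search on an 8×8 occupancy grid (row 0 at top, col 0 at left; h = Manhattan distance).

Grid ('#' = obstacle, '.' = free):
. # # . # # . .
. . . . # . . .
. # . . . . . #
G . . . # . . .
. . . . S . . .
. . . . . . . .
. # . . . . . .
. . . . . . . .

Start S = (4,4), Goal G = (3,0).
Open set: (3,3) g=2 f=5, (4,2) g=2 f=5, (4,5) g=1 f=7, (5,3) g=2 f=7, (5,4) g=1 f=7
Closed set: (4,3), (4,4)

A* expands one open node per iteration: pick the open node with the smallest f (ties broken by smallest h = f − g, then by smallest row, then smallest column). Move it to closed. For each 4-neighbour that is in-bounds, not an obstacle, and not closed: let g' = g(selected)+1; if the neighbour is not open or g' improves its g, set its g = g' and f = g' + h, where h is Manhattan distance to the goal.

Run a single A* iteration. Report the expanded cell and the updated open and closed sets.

step 1: expand (3,3) (f=5, h=3) → closed; open now [(2,3) g=3 f=7, (3,2) g=3 f=5, (4,2) g=2 f=5, (4,5) g=1 f=7, (5,3) g=2 f=7, (5,4) g=1 f=7]

expanded=(3,3); open=[(2,3) g=3 f=7, (3,2) g=3 f=5, (4,2) g=2 f=5, (4,5) g=1 f=7, (5,3) g=2 f=7, (5,4) g=1 f=7]; closed=[(3,3), (4,3), (4,4)]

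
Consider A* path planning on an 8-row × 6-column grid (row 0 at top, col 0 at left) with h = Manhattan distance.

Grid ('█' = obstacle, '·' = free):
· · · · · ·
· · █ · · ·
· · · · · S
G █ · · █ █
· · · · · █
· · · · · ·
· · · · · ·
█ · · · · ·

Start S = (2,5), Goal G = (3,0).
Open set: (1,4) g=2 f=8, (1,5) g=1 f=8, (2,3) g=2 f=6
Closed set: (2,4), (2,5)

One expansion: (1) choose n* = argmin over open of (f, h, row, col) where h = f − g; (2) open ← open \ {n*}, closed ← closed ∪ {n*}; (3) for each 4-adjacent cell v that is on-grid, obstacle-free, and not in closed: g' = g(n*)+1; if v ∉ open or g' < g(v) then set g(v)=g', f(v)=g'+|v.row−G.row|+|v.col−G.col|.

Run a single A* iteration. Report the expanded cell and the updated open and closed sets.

step 1: expand (2,3) (f=6, h=4) → closed; open now [(1,3) g=3 f=8, (1,4) g=2 f=8, (1,5) g=1 f=8, (2,2) g=3 f=6, (3,3) g=3 f=6]

expanded=(2,3); open=[(1,3) g=3 f=8, (1,4) g=2 f=8, (1,5) g=1 f=8, (2,2) g=3 f=6, (3,3) g=3 f=6]; closed=[(2,3), (2,4), (2,5)]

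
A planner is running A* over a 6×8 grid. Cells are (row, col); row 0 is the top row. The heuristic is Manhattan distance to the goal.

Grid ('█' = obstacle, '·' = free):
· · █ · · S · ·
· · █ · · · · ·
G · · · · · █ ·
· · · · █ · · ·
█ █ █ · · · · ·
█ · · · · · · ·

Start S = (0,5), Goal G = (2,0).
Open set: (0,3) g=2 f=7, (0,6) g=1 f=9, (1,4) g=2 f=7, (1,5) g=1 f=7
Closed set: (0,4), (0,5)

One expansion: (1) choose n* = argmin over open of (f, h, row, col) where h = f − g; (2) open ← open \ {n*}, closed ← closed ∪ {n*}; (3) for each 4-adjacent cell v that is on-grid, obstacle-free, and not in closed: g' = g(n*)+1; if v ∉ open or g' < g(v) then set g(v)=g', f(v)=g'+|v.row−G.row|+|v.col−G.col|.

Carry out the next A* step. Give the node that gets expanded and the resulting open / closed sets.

step 1: expand (0,3) (f=7, h=5) → closed; open now [(0,6) g=1 f=9, (1,3) g=3 f=7, (1,4) g=2 f=7, (1,5) g=1 f=7]

expanded=(0,3); open=[(0,6) g=1 f=9, (1,3) g=3 f=7, (1,4) g=2 f=7, (1,5) g=1 f=7]; closed=[(0,3), (0,4), (0,5)]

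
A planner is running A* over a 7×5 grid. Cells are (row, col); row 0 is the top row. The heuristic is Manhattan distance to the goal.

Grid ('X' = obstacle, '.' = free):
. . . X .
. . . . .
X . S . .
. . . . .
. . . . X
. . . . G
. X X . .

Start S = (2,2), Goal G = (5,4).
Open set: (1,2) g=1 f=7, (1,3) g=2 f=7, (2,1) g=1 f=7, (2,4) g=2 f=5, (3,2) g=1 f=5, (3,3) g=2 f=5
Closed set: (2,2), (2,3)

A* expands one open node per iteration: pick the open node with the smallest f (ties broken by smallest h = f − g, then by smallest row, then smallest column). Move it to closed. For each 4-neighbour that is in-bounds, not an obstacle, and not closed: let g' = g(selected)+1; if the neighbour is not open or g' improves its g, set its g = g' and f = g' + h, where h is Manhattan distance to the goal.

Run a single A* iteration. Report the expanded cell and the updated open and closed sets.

expanded=(2,4); open=[(1,2) g=1 f=7, (1,3) g=2 f=7, (1,4) g=3 f=7, (2,1) g=1 f=7, (3,2) g=1 f=5, (3,3) g=2 f=5, (3,4) g=3 f=5]; closed=[(2,2), (2,3), (2,4)]

step 1: expand (2,4) (f=5, h=3) → closed; open now [(1,2) g=1 f=7, (1,3) g=2 f=7, (1,4) g=3 f=7, (2,1) g=1 f=7, (3,2) g=1 f=5, (3,3) g=2 f=5, (3,4) g=3 f=5]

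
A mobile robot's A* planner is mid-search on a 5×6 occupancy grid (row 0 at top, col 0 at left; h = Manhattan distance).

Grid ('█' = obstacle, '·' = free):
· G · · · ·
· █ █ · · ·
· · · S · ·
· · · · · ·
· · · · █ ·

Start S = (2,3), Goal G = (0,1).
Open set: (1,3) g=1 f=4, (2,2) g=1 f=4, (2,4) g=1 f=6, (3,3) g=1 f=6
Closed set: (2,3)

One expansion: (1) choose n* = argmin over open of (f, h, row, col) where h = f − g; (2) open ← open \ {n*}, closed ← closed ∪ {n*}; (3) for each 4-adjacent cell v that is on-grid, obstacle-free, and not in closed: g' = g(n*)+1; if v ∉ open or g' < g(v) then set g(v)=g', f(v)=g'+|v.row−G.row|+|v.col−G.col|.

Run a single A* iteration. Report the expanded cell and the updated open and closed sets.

expanded=(1,3); open=[(0,3) g=2 f=4, (1,4) g=2 f=6, (2,2) g=1 f=4, (2,4) g=1 f=6, (3,3) g=1 f=6]; closed=[(1,3), (2,3)]

step 1: expand (1,3) (f=4, h=3) → closed; open now [(0,3) g=2 f=4, (1,4) g=2 f=6, (2,2) g=1 f=4, (2,4) g=1 f=6, (3,3) g=1 f=6]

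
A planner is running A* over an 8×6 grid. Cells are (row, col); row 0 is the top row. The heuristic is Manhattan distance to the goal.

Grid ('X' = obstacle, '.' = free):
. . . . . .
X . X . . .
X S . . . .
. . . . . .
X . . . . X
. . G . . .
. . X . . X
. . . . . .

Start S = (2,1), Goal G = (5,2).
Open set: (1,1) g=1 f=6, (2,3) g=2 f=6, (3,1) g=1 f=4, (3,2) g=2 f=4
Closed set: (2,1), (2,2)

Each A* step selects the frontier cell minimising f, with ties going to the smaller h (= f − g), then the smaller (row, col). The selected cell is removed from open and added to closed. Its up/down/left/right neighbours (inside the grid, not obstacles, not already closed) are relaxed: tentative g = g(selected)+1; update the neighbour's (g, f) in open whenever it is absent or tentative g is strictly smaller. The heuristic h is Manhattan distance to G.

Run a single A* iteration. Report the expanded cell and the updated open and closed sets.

step 1: expand (3,2) (f=4, h=2) → closed; open now [(1,1) g=1 f=6, (2,3) g=2 f=6, (3,1) g=1 f=4, (3,3) g=3 f=6, (4,2) g=3 f=4]

expanded=(3,2); open=[(1,1) g=1 f=6, (2,3) g=2 f=6, (3,1) g=1 f=4, (3,3) g=3 f=6, (4,2) g=3 f=4]; closed=[(2,1), (2,2), (3,2)]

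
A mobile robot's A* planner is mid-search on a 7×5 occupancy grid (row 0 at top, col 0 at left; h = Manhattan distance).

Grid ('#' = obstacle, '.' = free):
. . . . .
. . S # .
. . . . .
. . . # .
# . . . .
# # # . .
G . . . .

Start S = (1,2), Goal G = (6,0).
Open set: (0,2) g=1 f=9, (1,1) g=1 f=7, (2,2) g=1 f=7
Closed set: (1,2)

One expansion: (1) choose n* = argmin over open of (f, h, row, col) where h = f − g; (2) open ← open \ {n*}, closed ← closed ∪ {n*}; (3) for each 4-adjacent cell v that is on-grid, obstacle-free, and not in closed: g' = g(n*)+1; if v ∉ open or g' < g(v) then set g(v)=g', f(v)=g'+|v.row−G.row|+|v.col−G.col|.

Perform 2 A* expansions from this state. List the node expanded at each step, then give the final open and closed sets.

order=[(1,1) → (1,0)]; open=[(0,0) g=3 f=9, (0,1) g=2 f=9, (0,2) g=1 f=9, (2,0) g=3 f=7, (2,1) g=2 f=7, (2,2) g=1 f=7]; closed=[(1,0), (1,1), (1,2)]

step 1: expand (1,1) (f=7, h=6) → closed; open now [(0,1) g=2 f=9, (0,2) g=1 f=9, (1,0) g=2 f=7, (2,1) g=2 f=7, (2,2) g=1 f=7]
step 2: expand (1,0) (f=7, h=5) → closed; open now [(0,0) g=3 f=9, (0,1) g=2 f=9, (0,2) g=1 f=9, (2,0) g=3 f=7, (2,1) g=2 f=7, (2,2) g=1 f=7]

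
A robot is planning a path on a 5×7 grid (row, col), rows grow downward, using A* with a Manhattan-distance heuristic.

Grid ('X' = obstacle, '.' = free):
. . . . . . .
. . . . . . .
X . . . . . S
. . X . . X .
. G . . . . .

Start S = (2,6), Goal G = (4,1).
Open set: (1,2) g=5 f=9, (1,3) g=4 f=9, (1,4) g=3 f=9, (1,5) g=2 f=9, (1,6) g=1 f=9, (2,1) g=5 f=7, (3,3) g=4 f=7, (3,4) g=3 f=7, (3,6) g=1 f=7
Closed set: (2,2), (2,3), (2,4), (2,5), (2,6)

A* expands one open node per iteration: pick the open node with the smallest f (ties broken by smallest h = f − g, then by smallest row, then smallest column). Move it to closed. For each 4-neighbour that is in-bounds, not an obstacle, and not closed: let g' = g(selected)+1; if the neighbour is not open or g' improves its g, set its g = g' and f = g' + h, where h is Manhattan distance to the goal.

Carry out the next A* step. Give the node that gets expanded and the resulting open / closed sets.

step 1: expand (2,1) (f=7, h=2) → closed; open now [(1,1) g=6 f=9, (1,2) g=5 f=9, (1,3) g=4 f=9, (1,4) g=3 f=9, (1,5) g=2 f=9, (1,6) g=1 f=9, (3,1) g=6 f=7, (3,3) g=4 f=7, (3,4) g=3 f=7, (3,6) g=1 f=7]

expanded=(2,1); open=[(1,1) g=6 f=9, (1,2) g=5 f=9, (1,3) g=4 f=9, (1,4) g=3 f=9, (1,5) g=2 f=9, (1,6) g=1 f=9, (3,1) g=6 f=7, (3,3) g=4 f=7, (3,4) g=3 f=7, (3,6) g=1 f=7]; closed=[(2,1), (2,2), (2,3), (2,4), (2,5), (2,6)]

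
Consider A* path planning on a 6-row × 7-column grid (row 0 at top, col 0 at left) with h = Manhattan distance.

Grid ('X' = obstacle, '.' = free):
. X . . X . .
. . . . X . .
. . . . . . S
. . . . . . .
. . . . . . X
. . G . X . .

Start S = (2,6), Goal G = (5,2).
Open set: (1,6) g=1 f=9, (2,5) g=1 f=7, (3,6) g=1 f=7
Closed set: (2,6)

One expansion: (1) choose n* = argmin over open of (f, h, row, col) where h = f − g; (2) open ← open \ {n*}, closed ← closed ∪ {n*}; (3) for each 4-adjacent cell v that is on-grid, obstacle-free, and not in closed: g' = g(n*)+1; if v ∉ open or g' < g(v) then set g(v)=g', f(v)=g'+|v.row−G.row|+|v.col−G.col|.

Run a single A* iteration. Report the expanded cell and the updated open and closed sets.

expanded=(2,5); open=[(1,5) g=2 f=9, (1,6) g=1 f=9, (2,4) g=2 f=7, (3,5) g=2 f=7, (3,6) g=1 f=7]; closed=[(2,5), (2,6)]

step 1: expand (2,5) (f=7, h=6) → closed; open now [(1,5) g=2 f=9, (1,6) g=1 f=9, (2,4) g=2 f=7, (3,5) g=2 f=7, (3,6) g=1 f=7]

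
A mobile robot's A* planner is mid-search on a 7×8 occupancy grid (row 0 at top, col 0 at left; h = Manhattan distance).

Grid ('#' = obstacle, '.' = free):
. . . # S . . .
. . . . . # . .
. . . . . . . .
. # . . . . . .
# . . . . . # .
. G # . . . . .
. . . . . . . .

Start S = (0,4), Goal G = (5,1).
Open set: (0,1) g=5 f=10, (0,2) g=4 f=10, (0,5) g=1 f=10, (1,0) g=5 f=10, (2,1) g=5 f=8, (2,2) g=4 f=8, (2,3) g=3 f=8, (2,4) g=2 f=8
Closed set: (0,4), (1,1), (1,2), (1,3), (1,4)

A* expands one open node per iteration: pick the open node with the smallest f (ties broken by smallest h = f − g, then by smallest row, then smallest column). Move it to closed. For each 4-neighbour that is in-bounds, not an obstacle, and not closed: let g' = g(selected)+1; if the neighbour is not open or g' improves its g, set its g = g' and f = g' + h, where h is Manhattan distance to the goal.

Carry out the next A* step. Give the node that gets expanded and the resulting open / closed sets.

expanded=(2,1); open=[(0,1) g=5 f=10, (0,2) g=4 f=10, (0,5) g=1 f=10, (1,0) g=5 f=10, (2,0) g=6 f=10, (2,2) g=4 f=8, (2,3) g=3 f=8, (2,4) g=2 f=8]; closed=[(0,4), (1,1), (1,2), (1,3), (1,4), (2,1)]

step 1: expand (2,1) (f=8, h=3) → closed; open now [(0,1) g=5 f=10, (0,2) g=4 f=10, (0,5) g=1 f=10, (1,0) g=5 f=10, (2,0) g=6 f=10, (2,2) g=4 f=8, (2,3) g=3 f=8, (2,4) g=2 f=8]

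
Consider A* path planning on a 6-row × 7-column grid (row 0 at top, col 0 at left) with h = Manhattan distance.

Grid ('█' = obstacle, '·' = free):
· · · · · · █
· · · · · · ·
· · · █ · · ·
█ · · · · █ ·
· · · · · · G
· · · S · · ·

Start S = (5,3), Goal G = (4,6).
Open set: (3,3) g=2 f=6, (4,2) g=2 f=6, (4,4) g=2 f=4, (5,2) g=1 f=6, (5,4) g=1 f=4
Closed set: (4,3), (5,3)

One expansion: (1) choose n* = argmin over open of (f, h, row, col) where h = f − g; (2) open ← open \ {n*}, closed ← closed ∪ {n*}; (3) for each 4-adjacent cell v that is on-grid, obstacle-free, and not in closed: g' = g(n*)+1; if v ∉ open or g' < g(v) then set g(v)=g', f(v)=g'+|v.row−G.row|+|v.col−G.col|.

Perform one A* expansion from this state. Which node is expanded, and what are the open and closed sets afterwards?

step 1: expand (4,4) (f=4, h=2) → closed; open now [(3,3) g=2 f=6, (3,4) g=3 f=6, (4,2) g=2 f=6, (4,5) g=3 f=4, (5,2) g=1 f=6, (5,4) g=1 f=4]

expanded=(4,4); open=[(3,3) g=2 f=6, (3,4) g=3 f=6, (4,2) g=2 f=6, (4,5) g=3 f=4, (5,2) g=1 f=6, (5,4) g=1 f=4]; closed=[(4,3), (4,4), (5,3)]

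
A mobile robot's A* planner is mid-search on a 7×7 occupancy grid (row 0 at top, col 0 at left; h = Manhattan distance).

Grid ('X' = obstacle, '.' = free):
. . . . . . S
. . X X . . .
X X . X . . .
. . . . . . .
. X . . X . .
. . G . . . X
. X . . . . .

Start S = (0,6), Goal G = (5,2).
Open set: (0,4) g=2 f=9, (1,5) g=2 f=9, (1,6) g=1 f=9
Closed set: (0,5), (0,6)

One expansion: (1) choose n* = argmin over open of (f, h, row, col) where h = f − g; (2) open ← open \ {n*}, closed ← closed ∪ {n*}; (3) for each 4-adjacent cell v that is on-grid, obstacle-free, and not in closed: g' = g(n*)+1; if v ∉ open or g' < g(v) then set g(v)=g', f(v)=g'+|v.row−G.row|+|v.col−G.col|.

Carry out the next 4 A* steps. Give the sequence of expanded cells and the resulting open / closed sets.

order=[(0,4) → (0,3) → (0,2) → (1,4)]; open=[(0,1) g=5 f=11, (1,5) g=2 f=9, (1,6) g=1 f=9, (2,4) g=4 f=9]; closed=[(0,2), (0,3), (0,4), (0,5), (0,6), (1,4)]

step 1: expand (0,4) (f=9, h=7) → closed; open now [(0,3) g=3 f=9, (1,4) g=3 f=9, (1,5) g=2 f=9, (1,6) g=1 f=9]
step 2: expand (0,3) (f=9, h=6) → closed; open now [(0,2) g=4 f=9, (1,4) g=3 f=9, (1,5) g=2 f=9, (1,6) g=1 f=9]
step 3: expand (0,2) (f=9, h=5) → closed; open now [(0,1) g=5 f=11, (1,4) g=3 f=9, (1,5) g=2 f=9, (1,6) g=1 f=9]
step 4: expand (1,4) (f=9, h=6) → closed; open now [(0,1) g=5 f=11, (1,5) g=2 f=9, (1,6) g=1 f=9, (2,4) g=4 f=9]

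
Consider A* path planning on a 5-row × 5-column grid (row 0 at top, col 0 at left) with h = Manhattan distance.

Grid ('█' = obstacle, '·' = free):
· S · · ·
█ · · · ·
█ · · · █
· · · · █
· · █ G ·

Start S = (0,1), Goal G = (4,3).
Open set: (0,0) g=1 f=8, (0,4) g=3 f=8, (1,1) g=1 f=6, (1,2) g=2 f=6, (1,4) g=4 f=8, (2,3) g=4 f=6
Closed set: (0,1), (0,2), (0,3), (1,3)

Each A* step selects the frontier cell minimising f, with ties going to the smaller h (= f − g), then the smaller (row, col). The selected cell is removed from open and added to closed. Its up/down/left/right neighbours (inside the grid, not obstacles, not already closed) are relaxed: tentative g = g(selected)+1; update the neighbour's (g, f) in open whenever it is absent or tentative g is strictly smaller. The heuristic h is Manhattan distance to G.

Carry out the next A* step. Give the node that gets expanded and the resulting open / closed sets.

expanded=(2,3); open=[(0,0) g=1 f=8, (0,4) g=3 f=8, (1,1) g=1 f=6, (1,2) g=2 f=6, (1,4) g=4 f=8, (2,2) g=5 f=8, (3,3) g=5 f=6]; closed=[(0,1), (0,2), (0,3), (1,3), (2,3)]

step 1: expand (2,3) (f=6, h=2) → closed; open now [(0,0) g=1 f=8, (0,4) g=3 f=8, (1,1) g=1 f=6, (1,2) g=2 f=6, (1,4) g=4 f=8, (2,2) g=5 f=8, (3,3) g=5 f=6]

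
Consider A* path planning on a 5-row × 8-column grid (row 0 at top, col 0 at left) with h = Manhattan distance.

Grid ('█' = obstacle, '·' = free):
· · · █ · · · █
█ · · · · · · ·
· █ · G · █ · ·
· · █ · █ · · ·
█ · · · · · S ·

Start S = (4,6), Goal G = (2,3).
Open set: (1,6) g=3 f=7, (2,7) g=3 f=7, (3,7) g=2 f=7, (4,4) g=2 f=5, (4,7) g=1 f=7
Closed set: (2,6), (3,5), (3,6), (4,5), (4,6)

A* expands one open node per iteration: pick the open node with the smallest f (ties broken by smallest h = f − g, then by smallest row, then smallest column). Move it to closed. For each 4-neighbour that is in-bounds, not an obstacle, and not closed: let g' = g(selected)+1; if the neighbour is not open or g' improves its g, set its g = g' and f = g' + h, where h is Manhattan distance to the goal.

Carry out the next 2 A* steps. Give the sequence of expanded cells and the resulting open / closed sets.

order=[(4,4) → (4,3)]; open=[(1,6) g=3 f=7, (2,7) g=3 f=7, (3,3) g=4 f=5, (3,7) g=2 f=7, (4,2) g=4 f=7, (4,7) g=1 f=7]; closed=[(2,6), (3,5), (3,6), (4,3), (4,4), (4,5), (4,6)]

step 1: expand (4,4) (f=5, h=3) → closed; open now [(1,6) g=3 f=7, (2,7) g=3 f=7, (3,7) g=2 f=7, (4,3) g=3 f=5, (4,7) g=1 f=7]
step 2: expand (4,3) (f=5, h=2) → closed; open now [(1,6) g=3 f=7, (2,7) g=3 f=7, (3,3) g=4 f=5, (3,7) g=2 f=7, (4,2) g=4 f=7, (4,7) g=1 f=7]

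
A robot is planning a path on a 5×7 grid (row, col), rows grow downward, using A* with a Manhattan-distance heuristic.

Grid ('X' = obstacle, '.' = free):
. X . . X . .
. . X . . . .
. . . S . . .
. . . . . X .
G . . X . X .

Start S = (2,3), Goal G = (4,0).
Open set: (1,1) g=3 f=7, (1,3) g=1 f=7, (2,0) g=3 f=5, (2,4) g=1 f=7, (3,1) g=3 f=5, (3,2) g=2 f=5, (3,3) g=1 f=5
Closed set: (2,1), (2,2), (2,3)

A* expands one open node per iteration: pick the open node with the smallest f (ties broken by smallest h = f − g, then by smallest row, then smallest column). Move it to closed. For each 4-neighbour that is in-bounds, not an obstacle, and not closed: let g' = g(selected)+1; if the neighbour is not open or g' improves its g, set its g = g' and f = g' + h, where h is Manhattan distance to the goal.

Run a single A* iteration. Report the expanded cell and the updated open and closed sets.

step 1: expand (2,0) (f=5, h=2) → closed; open now [(1,0) g=4 f=7, (1,1) g=3 f=7, (1,3) g=1 f=7, (2,4) g=1 f=7, (3,0) g=4 f=5, (3,1) g=3 f=5, (3,2) g=2 f=5, (3,3) g=1 f=5]

expanded=(2,0); open=[(1,0) g=4 f=7, (1,1) g=3 f=7, (1,3) g=1 f=7, (2,4) g=1 f=7, (3,0) g=4 f=5, (3,1) g=3 f=5, (3,2) g=2 f=5, (3,3) g=1 f=5]; closed=[(2,0), (2,1), (2,2), (2,3)]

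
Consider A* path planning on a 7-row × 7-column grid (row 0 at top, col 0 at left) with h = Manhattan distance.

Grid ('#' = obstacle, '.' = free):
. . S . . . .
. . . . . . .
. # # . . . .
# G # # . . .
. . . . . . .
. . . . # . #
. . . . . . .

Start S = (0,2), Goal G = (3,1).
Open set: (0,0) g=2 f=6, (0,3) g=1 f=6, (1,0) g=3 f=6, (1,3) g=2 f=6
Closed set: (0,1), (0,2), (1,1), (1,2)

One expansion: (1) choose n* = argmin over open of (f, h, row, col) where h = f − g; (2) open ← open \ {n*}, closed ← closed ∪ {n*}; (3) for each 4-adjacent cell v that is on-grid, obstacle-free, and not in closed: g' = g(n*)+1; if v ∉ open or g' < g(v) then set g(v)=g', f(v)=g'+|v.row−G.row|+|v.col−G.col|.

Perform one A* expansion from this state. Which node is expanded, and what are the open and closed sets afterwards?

expanded=(1,0); open=[(0,0) g=2 f=6, (0,3) g=1 f=6, (1,3) g=2 f=6, (2,0) g=4 f=6]; closed=[(0,1), (0,2), (1,0), (1,1), (1,2)]

step 1: expand (1,0) (f=6, h=3) → closed; open now [(0,0) g=2 f=6, (0,3) g=1 f=6, (1,3) g=2 f=6, (2,0) g=4 f=6]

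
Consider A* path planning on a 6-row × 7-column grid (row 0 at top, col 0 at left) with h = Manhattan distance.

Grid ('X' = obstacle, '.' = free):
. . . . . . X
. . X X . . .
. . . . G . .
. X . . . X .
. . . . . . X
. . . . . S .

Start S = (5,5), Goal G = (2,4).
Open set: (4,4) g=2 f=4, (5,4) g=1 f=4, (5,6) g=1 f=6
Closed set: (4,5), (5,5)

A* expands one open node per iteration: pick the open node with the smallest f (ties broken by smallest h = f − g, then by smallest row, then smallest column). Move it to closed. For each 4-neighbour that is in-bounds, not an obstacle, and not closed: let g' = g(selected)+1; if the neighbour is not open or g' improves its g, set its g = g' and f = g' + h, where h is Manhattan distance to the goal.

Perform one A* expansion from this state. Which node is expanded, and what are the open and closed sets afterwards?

step 1: expand (4,4) (f=4, h=2) → closed; open now [(3,4) g=3 f=4, (4,3) g=3 f=6, (5,4) g=1 f=4, (5,6) g=1 f=6]

expanded=(4,4); open=[(3,4) g=3 f=4, (4,3) g=3 f=6, (5,4) g=1 f=4, (5,6) g=1 f=6]; closed=[(4,4), (4,5), (5,5)]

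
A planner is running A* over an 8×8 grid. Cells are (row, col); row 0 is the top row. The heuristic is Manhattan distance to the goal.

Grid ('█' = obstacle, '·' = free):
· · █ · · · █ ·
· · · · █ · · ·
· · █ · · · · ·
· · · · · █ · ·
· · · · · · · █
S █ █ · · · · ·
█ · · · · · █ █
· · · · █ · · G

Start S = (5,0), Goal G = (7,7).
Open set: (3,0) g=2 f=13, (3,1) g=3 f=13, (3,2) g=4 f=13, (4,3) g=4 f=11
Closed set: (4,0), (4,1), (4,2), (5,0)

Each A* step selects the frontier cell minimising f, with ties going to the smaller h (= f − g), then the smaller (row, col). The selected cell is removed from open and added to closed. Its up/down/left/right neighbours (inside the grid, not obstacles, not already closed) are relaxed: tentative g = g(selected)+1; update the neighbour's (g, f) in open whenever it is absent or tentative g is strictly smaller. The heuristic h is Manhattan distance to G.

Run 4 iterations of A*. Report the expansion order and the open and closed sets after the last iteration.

order=[(4,3) → (4,4) → (4,5) → (4,6)]; open=[(3,0) g=2 f=13, (3,1) g=3 f=13, (3,2) g=4 f=13, (3,3) g=5 f=13, (3,4) g=6 f=13, (3,6) g=8 f=13, (5,3) g=5 f=11, (5,4) g=6 f=11, (5,5) g=7 f=11, (5,6) g=8 f=11]; closed=[(4,0), (4,1), (4,2), (4,3), (4,4), (4,5), (4,6), (5,0)]

step 1: expand (4,3) (f=11, h=7) → closed; open now [(3,0) g=2 f=13, (3,1) g=3 f=13, (3,2) g=4 f=13, (3,3) g=5 f=13, (4,4) g=5 f=11, (5,3) g=5 f=11]
step 2: expand (4,4) (f=11, h=6) → closed; open now [(3,0) g=2 f=13, (3,1) g=3 f=13, (3,2) g=4 f=13, (3,3) g=5 f=13, (3,4) g=6 f=13, (4,5) g=6 f=11, (5,3) g=5 f=11, (5,4) g=6 f=11]
step 3: expand (4,5) (f=11, h=5) → closed; open now [(3,0) g=2 f=13, (3,1) g=3 f=13, (3,2) g=4 f=13, (3,3) g=5 f=13, (3,4) g=6 f=13, (4,6) g=7 f=11, (5,3) g=5 f=11, (5,4) g=6 f=11, (5,5) g=7 f=11]
step 4: expand (4,6) (f=11, h=4) → closed; open now [(3,0) g=2 f=13, (3,1) g=3 f=13, (3,2) g=4 f=13, (3,3) g=5 f=13, (3,4) g=6 f=13, (3,6) g=8 f=13, (5,3) g=5 f=11, (5,4) g=6 f=11, (5,5) g=7 f=11, (5,6) g=8 f=11]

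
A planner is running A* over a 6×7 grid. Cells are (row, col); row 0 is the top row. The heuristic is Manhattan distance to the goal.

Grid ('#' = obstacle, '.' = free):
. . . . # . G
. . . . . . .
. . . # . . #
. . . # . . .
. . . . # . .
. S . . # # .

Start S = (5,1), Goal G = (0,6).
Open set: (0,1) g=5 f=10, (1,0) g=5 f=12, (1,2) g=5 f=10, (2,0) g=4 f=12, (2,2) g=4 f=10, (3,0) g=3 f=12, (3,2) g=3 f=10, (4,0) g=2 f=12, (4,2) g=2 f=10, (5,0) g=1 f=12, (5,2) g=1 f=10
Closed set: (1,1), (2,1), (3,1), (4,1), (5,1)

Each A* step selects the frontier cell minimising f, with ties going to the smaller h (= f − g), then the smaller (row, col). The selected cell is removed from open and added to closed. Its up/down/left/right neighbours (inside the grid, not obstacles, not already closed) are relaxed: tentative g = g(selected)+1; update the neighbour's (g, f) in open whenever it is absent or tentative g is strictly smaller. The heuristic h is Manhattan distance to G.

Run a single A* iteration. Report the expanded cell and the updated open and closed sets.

step 1: expand (0,1) (f=10, h=5) → closed; open now [(0,0) g=6 f=12, (0,2) g=6 f=10, (1,0) g=5 f=12, (1,2) g=5 f=10, (2,0) g=4 f=12, (2,2) g=4 f=10, (3,0) g=3 f=12, (3,2) g=3 f=10, (4,0) g=2 f=12, (4,2) g=2 f=10, (5,0) g=1 f=12, (5,2) g=1 f=10]

expanded=(0,1); open=[(0,0) g=6 f=12, (0,2) g=6 f=10, (1,0) g=5 f=12, (1,2) g=5 f=10, (2,0) g=4 f=12, (2,2) g=4 f=10, (3,0) g=3 f=12, (3,2) g=3 f=10, (4,0) g=2 f=12, (4,2) g=2 f=10, (5,0) g=1 f=12, (5,2) g=1 f=10]; closed=[(0,1), (1,1), (2,1), (3,1), (4,1), (5,1)]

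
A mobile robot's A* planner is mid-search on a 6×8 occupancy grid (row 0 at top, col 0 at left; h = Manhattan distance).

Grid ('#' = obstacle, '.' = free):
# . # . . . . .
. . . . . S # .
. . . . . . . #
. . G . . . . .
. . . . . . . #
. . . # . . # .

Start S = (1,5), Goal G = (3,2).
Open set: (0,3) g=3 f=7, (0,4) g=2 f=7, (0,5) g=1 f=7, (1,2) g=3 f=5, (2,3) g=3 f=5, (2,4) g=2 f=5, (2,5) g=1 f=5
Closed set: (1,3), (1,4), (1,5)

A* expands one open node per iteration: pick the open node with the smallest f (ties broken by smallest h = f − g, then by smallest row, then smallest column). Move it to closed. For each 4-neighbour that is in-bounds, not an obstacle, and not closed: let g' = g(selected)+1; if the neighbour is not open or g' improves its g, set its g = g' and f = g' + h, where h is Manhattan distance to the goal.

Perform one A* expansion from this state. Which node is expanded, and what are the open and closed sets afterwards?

step 1: expand (1,2) (f=5, h=2) → closed; open now [(0,3) g=3 f=7, (0,4) g=2 f=7, (0,5) g=1 f=7, (1,1) g=4 f=7, (2,2) g=4 f=5, (2,3) g=3 f=5, (2,4) g=2 f=5, (2,5) g=1 f=5]

expanded=(1,2); open=[(0,3) g=3 f=7, (0,4) g=2 f=7, (0,5) g=1 f=7, (1,1) g=4 f=7, (2,2) g=4 f=5, (2,3) g=3 f=5, (2,4) g=2 f=5, (2,5) g=1 f=5]; closed=[(1,2), (1,3), (1,4), (1,5)]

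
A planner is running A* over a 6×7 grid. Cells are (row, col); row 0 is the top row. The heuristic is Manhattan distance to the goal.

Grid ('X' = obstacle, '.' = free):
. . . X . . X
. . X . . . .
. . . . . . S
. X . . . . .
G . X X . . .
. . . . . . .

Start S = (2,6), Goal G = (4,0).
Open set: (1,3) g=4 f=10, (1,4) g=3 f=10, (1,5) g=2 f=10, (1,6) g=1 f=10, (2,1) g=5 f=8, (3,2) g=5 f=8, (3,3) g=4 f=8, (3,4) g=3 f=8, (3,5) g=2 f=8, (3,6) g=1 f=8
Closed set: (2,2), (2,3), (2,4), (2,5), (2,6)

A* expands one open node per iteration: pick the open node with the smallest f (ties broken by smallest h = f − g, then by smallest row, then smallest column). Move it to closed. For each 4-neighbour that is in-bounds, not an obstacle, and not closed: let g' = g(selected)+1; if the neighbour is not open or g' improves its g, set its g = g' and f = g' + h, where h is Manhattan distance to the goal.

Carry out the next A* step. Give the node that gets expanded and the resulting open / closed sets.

expanded=(2,1); open=[(1,1) g=6 f=10, (1,3) g=4 f=10, (1,4) g=3 f=10, (1,5) g=2 f=10, (1,6) g=1 f=10, (2,0) g=6 f=8, (3,2) g=5 f=8, (3,3) g=4 f=8, (3,4) g=3 f=8, (3,5) g=2 f=8, (3,6) g=1 f=8]; closed=[(2,1), (2,2), (2,3), (2,4), (2,5), (2,6)]

step 1: expand (2,1) (f=8, h=3) → closed; open now [(1,1) g=6 f=10, (1,3) g=4 f=10, (1,4) g=3 f=10, (1,5) g=2 f=10, (1,6) g=1 f=10, (2,0) g=6 f=8, (3,2) g=5 f=8, (3,3) g=4 f=8, (3,4) g=3 f=8, (3,5) g=2 f=8, (3,6) g=1 f=8]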